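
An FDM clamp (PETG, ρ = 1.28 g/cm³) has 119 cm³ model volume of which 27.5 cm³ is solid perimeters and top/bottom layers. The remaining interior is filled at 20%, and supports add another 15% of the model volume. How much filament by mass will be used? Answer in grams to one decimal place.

81.5 g

Interior volume: 119 − 27.5 → 91.5 cm³.
Infill deposited = 0.20 × 91.5, so 18.3 cm³.
Support: 0.15 × 119 → 17.85 cm³.
Total printed volume: 27.5 + 18.3 + 17.85 → 63.65 cm³.
Mass = 63.65 × 1.28 = 81.472 g.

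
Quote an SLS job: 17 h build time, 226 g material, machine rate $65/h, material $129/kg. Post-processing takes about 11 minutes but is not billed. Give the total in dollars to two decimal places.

Machine cost = 65 × 17 = $1105.00.
Material cost = 129 × 226/1000 = $29.154.
Job cost: 1105.00 + 29.154 = 1134.154 ≈ $1134.15.

$1134.15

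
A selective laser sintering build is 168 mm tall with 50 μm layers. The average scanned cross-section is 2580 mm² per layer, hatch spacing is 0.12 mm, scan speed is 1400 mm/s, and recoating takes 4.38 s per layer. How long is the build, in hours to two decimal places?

18.42 hours

Layers = ⌈168/0.05⌉ = 3360.
Per-layer scan distance = 2580 / 0.12 = 21500 mm.
Laser time per layer: 21500 / 1400 → 15.3571 s.
Time per layer: 15.3571 + 4.38 → 19.7371 s.
Build time = 3360 × 19.7371 = 66316.656 s = 18.42 hours.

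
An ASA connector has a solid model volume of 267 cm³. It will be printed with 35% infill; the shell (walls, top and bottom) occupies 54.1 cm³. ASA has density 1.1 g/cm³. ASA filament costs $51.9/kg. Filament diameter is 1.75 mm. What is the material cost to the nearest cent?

Volume inside the shell = 267 − 54.1, so 212.9 cm³.
Infill volume: 0.35 × 212.9 → 74.515 cm³.
Deposited volume: 54.1 + 74.515 → 128.615 cm³.
Mass: 128.615 × 1.1 → 141.4765 g.
Cost = 141.4765 g / 1000 × $51.9/kg = $7.34.

$7.34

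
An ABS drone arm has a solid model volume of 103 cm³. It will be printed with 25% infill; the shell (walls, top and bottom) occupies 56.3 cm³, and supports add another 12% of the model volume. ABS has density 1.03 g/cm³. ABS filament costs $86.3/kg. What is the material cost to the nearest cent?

Interior volume = 103 − 56.3, so 46.7 cm³.
Infill volume = 0.25 × 46.7, so 11.675 cm³.
Support = 0.12 × 103 = 12.36 cm³.
Deposited volume = 56.3 + 11.675 + 12.36, so 80.335 cm³.
Mass = 80.335 × 1.03, so 82.74505 g.
At $86.3/kg: 82.74505/1000 × 86.3 = $7.14.

$7.14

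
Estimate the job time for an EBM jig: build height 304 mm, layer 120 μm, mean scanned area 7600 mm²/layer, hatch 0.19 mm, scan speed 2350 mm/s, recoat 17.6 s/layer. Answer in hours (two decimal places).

24.37 hours

Layer count = ceil(304 / 0.12) = 2534.
Hatch length per layer = 7600 / 0.19 = 40000 mm.
Per-layer scan time = 40000 / 2350 = 17.0213 s.
Time per layer = 17.0213 + 17.6, so 34.6213 s.
2534 layers × 34.6213 s/layer = 87730.3742 s, i.e. 24.37 hours.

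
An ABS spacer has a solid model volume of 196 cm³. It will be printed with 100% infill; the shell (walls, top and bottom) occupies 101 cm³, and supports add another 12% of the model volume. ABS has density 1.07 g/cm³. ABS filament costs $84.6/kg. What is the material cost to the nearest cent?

Interior volume: 196 − 101 → 95 cm³.
Infill deposited = 1.00 × 95 = 95 cm³.
Support = 0.12 × 196, so 23.52 cm³.
Total extruded = 101 + 95 + 23.52 = 219.52 cm³.
Mass = 219.52 × 1.07 = 234.8864 g.
At $84.6/kg: 234.8864/1000 × 84.6 = $19.87.

$19.87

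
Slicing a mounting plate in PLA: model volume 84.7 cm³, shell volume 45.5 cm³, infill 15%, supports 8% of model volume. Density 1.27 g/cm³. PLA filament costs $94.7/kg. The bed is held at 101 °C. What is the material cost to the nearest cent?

$6.99

Interior volume = 84.7 − 45.5, so 39.2 cm³.
Infill deposited = 0.15 × 39.2, so 5.88 cm³.
Support = 0.08 × 84.7 = 6.776 cm³.
Total extruded = 45.5 + 5.88 + 6.776, so 58.156 cm³.
Mass = 58.156 × 1.27, so 73.85812 g.
Cost = 73.85812 g / 1000 × $94.7/kg = $6.99.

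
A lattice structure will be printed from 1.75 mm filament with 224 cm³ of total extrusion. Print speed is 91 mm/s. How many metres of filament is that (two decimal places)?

A = π r² = π × 0.875² = 2.4053 mm².
L = 224000 mm³ / 2.4053 mm² = 93127.68 mm, i.e. 93.13 m.

93.13 m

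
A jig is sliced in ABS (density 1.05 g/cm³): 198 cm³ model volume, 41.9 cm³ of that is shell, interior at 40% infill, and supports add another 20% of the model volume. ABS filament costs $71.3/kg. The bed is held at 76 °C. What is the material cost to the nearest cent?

$10.78

Volume inside the shell = 198 − 41.9 = 156.1 cm³.
Infill volume: 0.40 × 156.1 → 62.44 cm³.
Support = 0.20 × 198 = 39.6 cm³.
Deposited volume = 41.9 + 62.44 + 39.6 = 143.94 cm³.
Mass = 143.94 × 1.05 = 151.137 g.
Cost = 151.137 g / 1000 × $71.3/kg = $10.78.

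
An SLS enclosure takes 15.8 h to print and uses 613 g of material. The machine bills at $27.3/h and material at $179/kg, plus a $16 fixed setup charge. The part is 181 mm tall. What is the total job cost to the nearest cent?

Time charge = 27.3 × 15.8 = $431.34.
Material cost: 179 × 613/1000 → $109.727.
Total = 431.34 + 109.727 + 16 = 557.067 ≈ $557.07.

$557.07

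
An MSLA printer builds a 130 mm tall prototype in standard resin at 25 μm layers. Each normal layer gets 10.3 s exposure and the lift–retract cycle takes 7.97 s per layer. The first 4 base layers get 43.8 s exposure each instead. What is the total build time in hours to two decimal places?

26.43 hours

Layers = ⌈130/0.025⌉ = 5200.
Burn-in layers = 4 × (43.8 + 7.97) = 207.08 s.
Normal layers = 5196 × (10.3 + 7.97), so 94930.92 s.
Total = 207.08 + 94930.92 = 95138 s = 26.43 hours.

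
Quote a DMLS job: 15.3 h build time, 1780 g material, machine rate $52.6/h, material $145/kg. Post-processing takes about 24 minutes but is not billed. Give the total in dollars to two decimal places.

Time charge: 52.6 × 15.3 → $804.78.
Material cost: 145 × 1780/1000 → $258.10.
Job cost: 804.78 + 258.10 = $1062.88.

$1062.88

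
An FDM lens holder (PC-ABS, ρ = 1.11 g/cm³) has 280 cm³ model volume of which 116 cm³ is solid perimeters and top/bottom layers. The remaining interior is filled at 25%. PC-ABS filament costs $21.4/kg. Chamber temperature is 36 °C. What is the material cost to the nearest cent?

$3.73

Interior volume = 280 − 116 = 164 cm³.
Infill volume = 0.25 × 164, so 41 cm³.
Deposited volume = 116 + 41 = 157 cm³.
Mass: 157 × 1.11 → 174.27 g.
Cost = 174.27 g / 1000 × $21.4/kg = $3.73.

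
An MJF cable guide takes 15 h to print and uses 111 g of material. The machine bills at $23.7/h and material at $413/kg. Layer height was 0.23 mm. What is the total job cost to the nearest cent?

Machine-time cost: 23.7 × 15 → $355.50.
Feedstock cost = 413 × 111/1000 = $45.843.
Job cost: 355.50 + 45.843 = 401.343 ≈ $401.34.

$401.34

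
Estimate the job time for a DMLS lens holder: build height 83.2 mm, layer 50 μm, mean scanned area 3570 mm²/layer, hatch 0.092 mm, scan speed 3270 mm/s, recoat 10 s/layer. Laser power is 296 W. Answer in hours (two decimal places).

10.11 hours

Layer count = ceil(83.2 / 0.05) = 1664.
Scan path per layer = 3570 / 0.092 = 38804.3 mm.
Laser time per layer: 38804.3 / 3270 → 11.8668 s.
Layer cycle = 11.8668 + 10 = 21.8668 s.
1664 layers × 21.8668 s/layer = 36386.3552 s, i.e. 10.11 hours.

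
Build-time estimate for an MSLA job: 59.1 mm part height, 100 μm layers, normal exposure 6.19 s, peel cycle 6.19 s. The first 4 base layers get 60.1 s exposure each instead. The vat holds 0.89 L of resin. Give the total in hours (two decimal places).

Number of layers: 59.1 / 0.1 → 591 (rounded up).
Base layers: 4 × (60.1 + 6.19) → 265.16 s.
Normal layers = 587 × (6.19 + 6.19) = 7267.06 s.
Sum: 265.16 + 7267.06 = 7532.22 s → 2.09 hours.

2.09 hours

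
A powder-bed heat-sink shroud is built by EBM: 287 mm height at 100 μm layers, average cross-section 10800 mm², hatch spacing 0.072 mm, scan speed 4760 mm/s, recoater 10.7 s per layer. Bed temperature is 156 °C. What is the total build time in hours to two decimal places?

Number of layers: 287 / 0.1 → 2870 (rounded up).
Scan path per layer = 10800 / 0.072 = 150000 mm.
Beam time per layer = 150000 / 4760, so 31.5126 s.
Per-layer time: 31.5126 + 10.7 → 42.2126 s.
2870 layers × 42.2126 s/layer = 121150.162 s, i.e. 33.65 hours.

33.65 hours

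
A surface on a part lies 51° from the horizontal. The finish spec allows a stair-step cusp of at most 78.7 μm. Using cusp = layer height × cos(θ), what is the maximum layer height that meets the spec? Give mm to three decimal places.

t = h_c / cos θ = 0.0787 / 0.6293 = 0.125 mm.

0.125 mm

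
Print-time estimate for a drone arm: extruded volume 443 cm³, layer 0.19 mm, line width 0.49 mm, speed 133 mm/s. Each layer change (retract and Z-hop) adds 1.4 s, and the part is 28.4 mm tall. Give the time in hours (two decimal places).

10.00 hours

Extrusion cross-section: 0.19 × 0.49 → 0.0931 mm².
Total extruded path = 443000/0.0931 = 4758324.4 mm.
Time extruding = 4758324.4 / 133 = 35776.9 s.
Layers = ⌈28.4/0.19⌉ = 150.
Layer-change overhead: 150 × 1.4 → 210 s.
Altogether 35776.9 + 210 = 35986.9 s, i.e. 10.00 hours.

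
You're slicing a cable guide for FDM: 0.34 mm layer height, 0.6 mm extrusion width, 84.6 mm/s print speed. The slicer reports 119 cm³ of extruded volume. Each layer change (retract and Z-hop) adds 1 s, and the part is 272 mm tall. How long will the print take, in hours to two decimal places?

Extrusion cross-section = 0.34 × 0.6, so 0.204 mm².
Toolpath length = 119 cm³ / 0.204 mm² = 119000 / 0.204 = 583333.3 mm.
Print-move time = 583333.3 / 84.6, so 6895.2 s.
Layer count = ceil(272 / 0.34) = 800.
Non-print overhead = 800 × 1 = 800 s.
Altogether 6895.2 + 800 = 7695.2 s, i.e. 2.14 hours.

2.14 hours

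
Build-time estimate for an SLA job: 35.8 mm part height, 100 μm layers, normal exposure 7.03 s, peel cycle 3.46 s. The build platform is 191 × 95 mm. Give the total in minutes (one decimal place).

Number of layers: 35.8 / 0.1 → 358 (rounded up).
Each layer takes: 7.03 + 3.46 → 10.49 s.
Total = 358 × 10.49 = 3755.42 s = 62.6 minutes.

62.6 minutes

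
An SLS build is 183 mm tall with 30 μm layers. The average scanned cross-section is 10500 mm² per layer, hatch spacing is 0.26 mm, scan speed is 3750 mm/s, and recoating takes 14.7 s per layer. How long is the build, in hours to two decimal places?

43.16 hours

Layer count = ceil(183 / 0.03) = 6100.
Hatch length per layer = 10500 / 0.26, so 40384.6 mm.
Laser time per layer = 40384.6 / 3750, so 10.7692 s.
Per-layer time: 10.7692 + 14.7 → 25.4692 s.
6100 layers × 25.4692 s/layer = 155362.12 s, i.e. 43.16 hours.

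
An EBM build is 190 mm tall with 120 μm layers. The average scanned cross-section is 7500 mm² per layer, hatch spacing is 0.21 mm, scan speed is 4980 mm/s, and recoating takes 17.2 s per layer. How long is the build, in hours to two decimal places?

Number of layers: 190 / 0.12 → 1584 (rounded up).
Hatch length per layer: 7500 / 0.21 → 35714.3 mm.
Beam time per layer: 35714.3 / 4980 → 7.1715 s.
Per-layer time = 7.1715 + 17.2, so 24.3715 s.
Total: 1584 × 24.3715 s = 38604.456 s → 10.72 hours.

10.72 hours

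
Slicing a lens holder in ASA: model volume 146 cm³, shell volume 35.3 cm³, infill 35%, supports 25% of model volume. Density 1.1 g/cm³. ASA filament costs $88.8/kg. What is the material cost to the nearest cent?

Volume inside the shell = 146 − 35.3 = 110.7 cm³.
Infill deposited = 0.35 × 110.7 = 38.745 cm³.
Support = 0.25 × 146, so 36.5 cm³.
Total extruded = 35.3 + 38.745 + 36.5 = 110.545 cm³.
Mass = 110.545 × 1.1 = 121.5995 g.
At $88.8/kg: 121.5995/1000 × 88.8 = $10.80.

$10.80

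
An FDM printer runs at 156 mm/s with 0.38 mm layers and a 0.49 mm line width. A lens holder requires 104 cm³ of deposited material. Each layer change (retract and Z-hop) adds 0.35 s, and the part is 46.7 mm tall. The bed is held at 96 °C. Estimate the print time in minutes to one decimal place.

60.4 minutes

Bead cross-section = 0.38 × 0.49 = 0.1862 mm².
Toolpath length = 104 cm³ / 0.1862 mm² = 104000 / 0.1862 = 558539.2 mm.
Time extruding = 558539.2 / 156 = 3580.4 s.
Number of layers: 46.7 / 0.38 → 123 (rounded up).
Z-hop total = 123 × 0.35, so 43.05 s.
Total = 3580.4 + 43.05 = 3623.45 s = 60.4 minutes.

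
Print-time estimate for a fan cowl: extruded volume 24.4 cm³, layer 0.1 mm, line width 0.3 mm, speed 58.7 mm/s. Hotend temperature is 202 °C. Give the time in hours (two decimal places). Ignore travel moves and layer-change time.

3.85 hours

Line area = 0.1 × 0.3, so 0.03 mm².
Path length: 24400 mm³ / 0.03 mm² → 813333.3 mm.
Extrusion time = 813333.3 / 58.7 = 13855.8 s.
That's 13855.8 s → 3.85 hours.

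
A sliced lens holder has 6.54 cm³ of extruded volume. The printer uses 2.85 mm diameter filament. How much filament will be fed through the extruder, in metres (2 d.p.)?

Cross-section of 2.85 mm filament: π·(2.85/2)² = 6.3794 mm².
Length = 6.54 cm³ / 6.3794 mm² = 6540 / 6.3794 = 1025.17 mm = 1.03 m.

1.03 m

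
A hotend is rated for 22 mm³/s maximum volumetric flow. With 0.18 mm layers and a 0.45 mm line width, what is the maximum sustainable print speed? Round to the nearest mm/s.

272 mm/s

Bead cross-section = 0.18 × 0.45 = 0.081 mm².
Max speed = 22 / 0.081 = 271.60 ≈ 272 mm/s.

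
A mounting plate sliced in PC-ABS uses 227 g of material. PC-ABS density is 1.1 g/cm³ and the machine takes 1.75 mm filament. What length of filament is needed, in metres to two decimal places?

85.80 m

Extruded volume: 227/1.1 = 206.3636 cm³ (206363.6 mm³).
A = π r² = π × 0.875² = 2.4053 mm².
Length = 206363.6 / 2.4053 = 85795.37 mm = 85.80 m.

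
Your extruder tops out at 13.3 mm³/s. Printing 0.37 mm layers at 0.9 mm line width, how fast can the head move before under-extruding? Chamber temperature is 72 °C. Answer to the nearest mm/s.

40 mm/s

Bead cross-section = 0.37 × 0.9, so 0.333 mm².
v_max = Q/A = 13.3/0.333 = 39.94 mm/s → 40 mm/s.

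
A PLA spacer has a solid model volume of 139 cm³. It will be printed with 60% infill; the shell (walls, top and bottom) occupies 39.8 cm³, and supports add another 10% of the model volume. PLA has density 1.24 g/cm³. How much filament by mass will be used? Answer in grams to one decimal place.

Interior volume = 139 − 39.8 = 99.2 cm³.
Infill deposited = 0.60 × 99.2, so 59.52 cm³.
Support: 0.10 × 139 → 13.9 cm³.
Total extruded = 39.8 + 59.52 + 13.9, so 113.22 cm³.
Mass: 113.22 × 1.24 → 140.3928 g.

140.4 g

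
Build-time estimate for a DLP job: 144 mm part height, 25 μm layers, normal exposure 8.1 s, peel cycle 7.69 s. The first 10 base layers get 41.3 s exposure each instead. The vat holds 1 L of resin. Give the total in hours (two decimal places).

Layers = ⌈144/0.025⌉ = 5760.
Base layers = 10 × (41.3 + 7.69) = 489.9 s.
Normal layers = 5750 × (8.1 + 7.69) = 90792.5 s.
Total = 489.9 + 90792.5 = 91282.4 s = 25.36 hours.

25.36 hours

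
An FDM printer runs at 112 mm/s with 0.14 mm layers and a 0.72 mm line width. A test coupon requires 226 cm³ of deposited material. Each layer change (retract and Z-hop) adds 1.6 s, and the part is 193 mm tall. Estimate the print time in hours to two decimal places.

6.17 hours

Bead cross-section = 0.14 × 0.72, so 0.1008 mm².
Path length: 226000 mm³ / 0.1008 mm² → 2242063.5 mm.
Print-move time: 2242063.5 / 112 → 20018.4 s.
Number of layers: 193 / 0.14 → 1379 (rounded up).
Layer-change overhead = 1379 × 1.6 = 2206.4 s.
Total = 20018.4 + 2206.4 = 22224.8 s = 6.17 hours.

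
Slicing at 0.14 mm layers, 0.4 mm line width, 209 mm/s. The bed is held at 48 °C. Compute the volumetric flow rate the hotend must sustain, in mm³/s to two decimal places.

A = 0.14 × 0.4 = 0.056 mm².
Q = v·A = 209 × 0.056 = 11.70 mm³/s.

11.70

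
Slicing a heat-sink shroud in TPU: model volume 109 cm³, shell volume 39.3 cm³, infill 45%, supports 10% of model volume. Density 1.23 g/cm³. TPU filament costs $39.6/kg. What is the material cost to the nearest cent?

Volume inside the shell = 109 − 39.3, so 69.7 cm³.
Deposited infill = 0.45 × 69.7, so 31.365 cm³.
Support = 0.10 × 109 = 10.9 cm³.
Total printed volume: 39.3 + 31.365 + 10.9 → 81.565 cm³.
Mass: 81.565 × 1.23 → 100.32495 g.
Cost = 100.32495 g / 1000 × $39.6/kg = $3.97.

$3.97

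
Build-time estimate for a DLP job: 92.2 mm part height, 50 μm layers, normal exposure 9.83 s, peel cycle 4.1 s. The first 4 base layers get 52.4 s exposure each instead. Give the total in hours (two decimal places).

7.18 hours

Number of layers: 92.2 / 0.05 → 1844 (rounded up).
Bottom layers: 4 × (52.4 + 4.1) → 226 s.
Remaining layers: 1840 × (9.83 + 4.1) → 25631.2 s.
Total = 226 + 25631.2 = 25857.2 s = 7.18 hours.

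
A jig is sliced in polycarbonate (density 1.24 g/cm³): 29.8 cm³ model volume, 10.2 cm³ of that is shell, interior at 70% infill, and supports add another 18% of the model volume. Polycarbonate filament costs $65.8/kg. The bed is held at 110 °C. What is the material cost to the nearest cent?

$2.39

Infill region: 29.8 − 10.2 → 19.6 cm³.
Deposited infill = 0.70 × 19.6 = 13.72 cm³.
Support = 0.18 × 29.8 = 5.364 cm³.
Total extruded = 10.2 + 13.72 + 5.364 = 29.284 cm³.
Mass = 29.284 × 1.24 = 36.31216 g.
Cost = 36.31216 g / 1000 × $65.8/kg = $2.39.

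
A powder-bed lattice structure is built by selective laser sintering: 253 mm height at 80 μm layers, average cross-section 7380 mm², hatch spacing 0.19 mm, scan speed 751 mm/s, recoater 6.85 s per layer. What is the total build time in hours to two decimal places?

Layer count = ceil(253 / 0.08) = 3163.
Scan path per layer = 7380 / 0.19 = 38842.1 mm.
Scan time per layer = 38842.1 / 751, so 51.7205 s.
Time per layer = 51.7205 + 6.85, so 58.5705 s.
Total: 3163 × 58.5705 s = 185258.4915 s → 51.46 hours.

51.46 hours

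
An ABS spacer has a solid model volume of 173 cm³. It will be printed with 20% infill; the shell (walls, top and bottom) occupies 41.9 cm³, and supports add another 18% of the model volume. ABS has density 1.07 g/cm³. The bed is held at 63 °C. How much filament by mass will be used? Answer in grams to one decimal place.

106.2 g

Infill region = 173 − 41.9 = 131.1 cm³.
Deposited infill = 0.20 × 131.1 = 26.22 cm³.
Support = 0.18 × 173 = 31.14 cm³.
Total extruded = 41.9 + 26.22 + 31.14 = 99.26 cm³.
Mass: 99.26 × 1.07 → 106.2082 g.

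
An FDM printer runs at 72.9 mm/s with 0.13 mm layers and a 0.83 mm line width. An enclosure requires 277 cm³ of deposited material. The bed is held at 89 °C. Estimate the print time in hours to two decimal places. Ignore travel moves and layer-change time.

9.78 hours

Line area = 0.13 × 0.83, so 0.1079 mm².
Total extruded path = 277000/0.1079 = 2567191.8 mm.
Print-move time = 2567191.8 / 72.9 = 35215.3 s.
35215.3 s = 9.78 hours.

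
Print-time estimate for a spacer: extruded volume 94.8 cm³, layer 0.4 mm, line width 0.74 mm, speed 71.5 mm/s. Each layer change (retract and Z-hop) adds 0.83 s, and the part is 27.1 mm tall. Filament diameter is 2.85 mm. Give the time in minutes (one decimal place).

Bead cross-section = 0.4 × 0.74 = 0.296 mm².
Toolpath length = 94.8 cm³ / 0.296 mm² = 94800 / 0.296 = 320270.3 mm.
Extrusion time: 320270.3 / 71.5 → 4479.3 s.
Number of layers: 27.1 / 0.4 → 68 (rounded up).
Z-hop total = 68 × 0.83 = 56.44 s.
Total = 4479.3 + 56.44 = 4535.74 s = 75.6 minutes.

75.6 minutes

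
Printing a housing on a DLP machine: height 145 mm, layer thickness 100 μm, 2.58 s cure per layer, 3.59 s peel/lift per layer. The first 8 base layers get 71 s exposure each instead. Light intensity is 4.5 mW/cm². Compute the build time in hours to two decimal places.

2.64 hours

Layers = ⌈145/0.1⌉ = 1450.
Base layers = 8 × (71 + 3.59), so 596.72 s.
Normal layers: 1442 × (2.58 + 3.59) → 8897.14 s.
Sum: 596.72 + 8897.14 = 9493.86 s → 2.64 hours.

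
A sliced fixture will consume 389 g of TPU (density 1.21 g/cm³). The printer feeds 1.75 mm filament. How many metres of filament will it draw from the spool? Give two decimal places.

133.66 m

Volume = 389 g / 1.21 g·cm⁻³ = 321.4876 cm³ = 321487.6 mm³.
A = π r² = π × 0.875² = 2.4053 mm².
Length = 321487.6 / 2.4053 = 133658.01 mm = 133.66 m.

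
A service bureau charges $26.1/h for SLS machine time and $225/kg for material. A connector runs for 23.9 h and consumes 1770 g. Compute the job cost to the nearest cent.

Machine cost = 26.1 × 23.9 = $623.79.
Material charge: 225 × 1770/1000 → $398.25.
Total = 623.79 + 398.25 = $1022.04.

$1022.04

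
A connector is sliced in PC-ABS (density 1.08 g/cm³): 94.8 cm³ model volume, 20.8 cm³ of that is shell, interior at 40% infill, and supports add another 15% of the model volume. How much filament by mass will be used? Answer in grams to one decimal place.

69.8 g

Infill region = 94.8 − 20.8 = 74 cm³.
Infill deposited = 0.40 × 74, so 29.6 cm³.
Support = 0.15 × 94.8 = 14.22 cm³.
Total printed volume: 20.8 + 29.6 + 14.22 → 64.62 cm³.
Mass: 64.62 × 1.08 → 69.7896 g.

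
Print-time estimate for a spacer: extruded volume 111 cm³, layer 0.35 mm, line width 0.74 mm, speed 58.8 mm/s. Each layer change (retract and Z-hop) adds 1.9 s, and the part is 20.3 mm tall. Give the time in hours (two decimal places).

Line area = 0.35 × 0.74 = 0.259 mm².
Total extruded path = 111000/0.259 = 428571.4 mm.
Extrusion time: 428571.4 / 58.8 → 7288.6 s.
Number of layers: 20.3 / 0.35 → 58 (rounded up).
Layer-change overhead = 58 × 1.9, so 110.2 s.
Altogether 7288.6 + 110.2 = 7398.8 s, i.e. 2.06 hours.

2.06 hours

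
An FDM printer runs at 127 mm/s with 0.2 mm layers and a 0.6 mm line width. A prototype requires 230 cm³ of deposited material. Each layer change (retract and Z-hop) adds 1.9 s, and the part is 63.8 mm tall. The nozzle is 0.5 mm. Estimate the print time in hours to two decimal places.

Bead cross-section: 0.2 × 0.6 → 0.12 mm².
Path length: 230000 mm³ / 0.12 mm² → 1916666.7 mm.
Extrusion time = 1916666.7 / 127, so 15091.9 s.
Number of layers: 63.8 / 0.2 → 319 (rounded up).
Non-print overhead = 319 × 1.9 = 606.1 s.
Total = 15091.9 + 606.1 = 15698 s = 4.36 hours.

4.36 hours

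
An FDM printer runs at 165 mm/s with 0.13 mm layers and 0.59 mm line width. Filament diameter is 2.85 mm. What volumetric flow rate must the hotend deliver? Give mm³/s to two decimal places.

Extrusion cross-section = 0.13 × 0.59, so 0.0767 mm².
Q = v·A = 165 × 0.0767 = 12.66 mm³/s.

12.66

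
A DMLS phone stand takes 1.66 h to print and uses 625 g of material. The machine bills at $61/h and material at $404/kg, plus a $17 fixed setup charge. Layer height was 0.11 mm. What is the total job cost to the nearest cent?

$370.76

Time charge = 61 × 1.66 = $101.26.
Material cost: 404 × 625/1000 → $252.50.
Total = 101.26 + 252.50 + 17 = $370.76.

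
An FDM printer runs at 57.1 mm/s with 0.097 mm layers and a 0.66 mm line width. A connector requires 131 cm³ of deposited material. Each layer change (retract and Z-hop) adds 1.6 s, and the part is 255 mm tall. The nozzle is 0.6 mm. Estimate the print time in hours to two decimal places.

Extrusion cross-section = 0.097 × 0.66, so 0.06402 mm².
Total extruded path = 131000/0.06402 = 2046235.6 mm.
Time extruding = 2046235.6 / 57.1, so 35836 s.
Layer count = ceil(255 / 0.097) = 2629.
Non-print overhead = 2629 × 1.6 = 4206.4 s.
Altogether 35836 + 4206.4 = 40042.4 s, i.e. 11.12 hours.

11.12 hours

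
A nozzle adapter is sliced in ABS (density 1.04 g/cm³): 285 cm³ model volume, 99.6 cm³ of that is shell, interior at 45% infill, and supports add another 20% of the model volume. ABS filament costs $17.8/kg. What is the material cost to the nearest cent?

$4.44

Infill region: 285 − 99.6 → 185.4 cm³.
Deposited infill: 0.45 × 185.4 → 83.43 cm³.
Support: 0.20 × 285 → 57 cm³.
Total extruded = 99.6 + 83.43 + 57 = 240.03 cm³.
Mass = 240.03 × 1.04 = 249.6312 g.
At $17.8/kg: 249.6312/1000 × 17.8 = $4.44.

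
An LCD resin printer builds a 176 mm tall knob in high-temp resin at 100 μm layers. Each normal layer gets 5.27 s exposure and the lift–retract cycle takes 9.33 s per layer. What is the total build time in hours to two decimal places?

7.14 hours

Layer count = ceil(176 / 0.1) = 1760.
Each layer takes = 5.27 + 9.33, so 14.6 s.
Build time: 1760 × 14.6 s = 25696 s, i.e. 7.14 hours.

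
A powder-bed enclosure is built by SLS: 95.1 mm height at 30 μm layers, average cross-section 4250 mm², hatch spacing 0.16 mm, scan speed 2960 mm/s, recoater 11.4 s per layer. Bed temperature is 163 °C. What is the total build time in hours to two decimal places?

17.94 hours

Layer count = ceil(95.1 / 0.03) = 3170.
Hatch length per layer = 4250 / 0.16, so 26562.5 mm.
Scan time per layer: 26562.5 / 2960 → 8.9738 s.
Per-layer time = 8.9738 + 11.4, so 20.3738 s.
Total: 3170 × 20.3738 s = 64584.946 s → 17.94 hours.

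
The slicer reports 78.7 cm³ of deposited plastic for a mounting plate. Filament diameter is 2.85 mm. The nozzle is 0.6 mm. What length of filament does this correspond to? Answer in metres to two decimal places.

Cross-section of 2.85 mm filament: π·(2.85/2)² = 6.3794 mm².
L = 78700 mm³ / 6.3794 mm² = 12336.58 mm, i.e. 12.34 m.

12.34 m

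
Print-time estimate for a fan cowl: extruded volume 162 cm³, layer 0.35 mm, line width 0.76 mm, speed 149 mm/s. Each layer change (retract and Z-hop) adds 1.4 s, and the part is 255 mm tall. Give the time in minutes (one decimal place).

85.1 minutes

Line area: 0.35 × 0.76 → 0.266 mm².
Total extruded path = 162000/0.266 = 609022.6 mm.
Print-move time = 609022.6 / 149, so 4087.4 s.
Number of layers: 255 / 0.35 → 729 (rounded up).
Layer-change overhead = 729 × 1.4 = 1020.6 s.
Total = 4087.4 + 1020.6 = 5108 s = 85.1 minutes.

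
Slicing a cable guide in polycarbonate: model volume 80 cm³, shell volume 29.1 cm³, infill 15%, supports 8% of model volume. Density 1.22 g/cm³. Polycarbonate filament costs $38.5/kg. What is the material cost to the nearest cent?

Interior volume = 80 − 29.1, so 50.9 cm³.
Infill deposited = 0.15 × 50.9, so 7.635 cm³.
Support: 0.08 × 80 → 6.4 cm³.
Total printed volume = 29.1 + 7.635 + 6.4, so 43.135 cm³.
Mass: 43.135 × 1.22 → 52.6247 g.
Cost = 52.6247 g / 1000 × $38.5/kg = $2.03.

$2.03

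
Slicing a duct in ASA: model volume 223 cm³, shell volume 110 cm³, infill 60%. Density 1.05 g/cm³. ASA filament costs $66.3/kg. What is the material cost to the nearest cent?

Volume inside the shell = 223 − 110 = 113 cm³.
Infill volume = 0.60 × 113 = 67.8 cm³.
Deposited volume = 110 + 67.8 = 177.8 cm³.
Mass = 177.8 × 1.05, so 186.69 g.
At $66.3/kg: 186.69/1000 × 66.3 = $12.38.

$12.38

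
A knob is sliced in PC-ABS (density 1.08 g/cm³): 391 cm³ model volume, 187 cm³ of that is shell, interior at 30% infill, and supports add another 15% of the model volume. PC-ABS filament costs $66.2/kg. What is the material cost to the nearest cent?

Infill region = 391 − 187, so 204 cm³.
Infill volume = 0.30 × 204 = 61.2 cm³.
Support = 0.15 × 391, so 58.65 cm³.
Deposited volume = 187 + 61.2 + 58.65 = 306.85 cm³.
Mass: 306.85 × 1.08 → 331.398 g.
Cost = 331.398 g / 1000 × $66.2/kg = $21.94.

$21.94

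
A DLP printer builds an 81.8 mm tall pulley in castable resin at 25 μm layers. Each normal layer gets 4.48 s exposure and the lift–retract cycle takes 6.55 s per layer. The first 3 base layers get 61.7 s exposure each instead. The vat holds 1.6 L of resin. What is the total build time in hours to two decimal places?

10.07 hours

Number of layers: 81.8 / 0.025 → 3272 (rounded up).
Bottom layers: 3 × (61.7 + 6.55) → 204.75 s.
Remaining layers = 3269 × (4.48 + 6.55) = 36057.07 s.
Total = 204.75 + 36057.07 = 36261.82 s = 10.07 hours.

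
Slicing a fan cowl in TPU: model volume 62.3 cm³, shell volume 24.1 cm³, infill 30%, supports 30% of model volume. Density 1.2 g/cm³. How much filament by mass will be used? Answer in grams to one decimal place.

65.1 g

Volume inside the shell = 62.3 − 24.1, so 38.2 cm³.
Infill deposited = 0.30 × 38.2 = 11.46 cm³.
Support: 0.30 × 62.3 → 18.69 cm³.
Total extruded: 24.1 + 11.46 + 18.69 → 54.25 cm³.
Mass = 54.25 × 1.2 = 65.1 g.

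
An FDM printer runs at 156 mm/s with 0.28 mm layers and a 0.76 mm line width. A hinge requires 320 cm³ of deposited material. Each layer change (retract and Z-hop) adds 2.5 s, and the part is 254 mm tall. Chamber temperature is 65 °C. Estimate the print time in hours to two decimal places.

3.31 hours

Extrusion cross-section = 0.28 × 0.76 = 0.2128 mm².
Path length: 320000 mm³ / 0.2128 mm² → 1503759.4 mm.
Extrusion time: 1503759.4 / 156 → 9639.5 s.
Number of layers: 254 / 0.28 → 908 (rounded up).
Layer-change overhead = 908 × 2.5 = 2270 s.
Altogether 9639.5 + 2270 = 11909.5 s, i.e. 3.31 hours.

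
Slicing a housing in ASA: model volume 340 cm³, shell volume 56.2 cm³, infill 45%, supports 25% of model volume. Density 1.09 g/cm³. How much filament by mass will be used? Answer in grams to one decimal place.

293.1 g

Volume inside the shell = 340 − 56.2, so 283.8 cm³.
Deposited infill = 0.45 × 283.8 = 127.71 cm³.
Support = 0.25 × 340 = 85 cm³.
Total printed volume = 56.2 + 127.71 + 85 = 268.91 cm³.
Mass = 268.91 × 1.09 = 293.1119 g.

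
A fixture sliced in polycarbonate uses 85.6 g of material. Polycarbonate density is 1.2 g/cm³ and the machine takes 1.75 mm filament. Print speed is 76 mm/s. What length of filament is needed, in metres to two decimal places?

29.66 m

Extruded volume: 85.6/1.2 = 71.3333 cm³ (71333.3 mm³).
Filament cross-section = π × (1.75/2)² = 2.4053 mm².
Length = 71333.3 / 2.4053 = 29656.72 mm = 29.66 m.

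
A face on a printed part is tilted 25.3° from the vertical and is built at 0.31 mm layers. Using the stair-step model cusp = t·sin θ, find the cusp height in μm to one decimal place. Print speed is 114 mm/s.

h_c = t·sin θ = 0.31 × 0.4274 = 0.132494 mm (132.5 μm).

132.5 μm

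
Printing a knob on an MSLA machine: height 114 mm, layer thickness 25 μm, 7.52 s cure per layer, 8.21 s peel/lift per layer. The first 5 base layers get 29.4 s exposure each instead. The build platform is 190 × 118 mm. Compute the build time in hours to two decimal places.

Number of layers: 114 / 0.025 → 4560 (rounded up).
Base layers = 5 × (29.4 + 8.21), so 188.05 s.
Regular layers = 4555 × (7.52 + 8.21), so 71650.15 s.
Sum: 188.05 + 71650.15 = 71838.2 s → 19.96 hours.

19.96 hours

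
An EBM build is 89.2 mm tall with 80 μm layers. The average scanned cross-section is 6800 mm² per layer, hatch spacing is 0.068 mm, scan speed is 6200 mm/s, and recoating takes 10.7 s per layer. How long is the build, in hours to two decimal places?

Layer count = ceil(89.2 / 0.08) = 1115.
Scan path per layer = 6800 / 0.068 = 100000 mm.
Scan time per layer = 100000 / 6200 = 16.129 s.
Layer cycle = 16.129 + 10.7, so 26.829 s.
1115 layers × 26.829 s/layer = 29914.335 s, i.e. 8.31 hours.

8.31 hours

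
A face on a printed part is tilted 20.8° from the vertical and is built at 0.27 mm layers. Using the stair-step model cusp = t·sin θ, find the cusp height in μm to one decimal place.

95.9 μm

h_c = t·sin θ = 0.27 × 0.3551 = 0.095877 mm (95.9 μm).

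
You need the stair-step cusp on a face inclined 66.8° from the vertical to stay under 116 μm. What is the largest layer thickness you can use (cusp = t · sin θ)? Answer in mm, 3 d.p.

t = h_c / sin θ = 0.116 / 0.9191 = 0.126 mm.

0.126 mm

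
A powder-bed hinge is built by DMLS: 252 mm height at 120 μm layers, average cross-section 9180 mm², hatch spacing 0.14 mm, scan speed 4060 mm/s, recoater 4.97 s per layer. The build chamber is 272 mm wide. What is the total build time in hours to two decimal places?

12.32 hours

Number of layers: 252 / 0.12 → 2100 (rounded up).
Per-layer scan distance = 9180 / 0.14 = 65571.4 mm.
Laser time per layer = 65571.4 / 4060, so 16.1506 s.
Per-layer time: 16.1506 + 4.97 → 21.1206 s.
Total: 2100 × 21.1206 s = 44353.26 s → 12.32 hours.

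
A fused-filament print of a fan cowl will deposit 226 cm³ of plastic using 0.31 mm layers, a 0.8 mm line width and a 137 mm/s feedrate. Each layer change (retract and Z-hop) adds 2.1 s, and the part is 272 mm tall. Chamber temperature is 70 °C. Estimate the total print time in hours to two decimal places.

Extrusion cross-section = 0.31 × 0.8 = 0.248 mm².
Toolpath length = 226 cm³ / 0.248 mm² = 226000 / 0.248 = 911290.3 mm.
Print-move time = 911290.3 / 137, so 6651.8 s.
Number of layers: 272 / 0.31 → 878 (rounded up).
Layer-change overhead = 878 × 2.1, so 1843.8 s.
Altogether 6651.8 + 1843.8 = 8495.6 s, i.e. 2.36 hours.

2.36 hours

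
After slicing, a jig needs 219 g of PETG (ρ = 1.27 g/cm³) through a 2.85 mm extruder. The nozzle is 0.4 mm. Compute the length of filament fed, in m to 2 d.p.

27.03 m

Volume = 219 g / 1.27 g·cm⁻³ = 172.4409 cm³ = 172440.9 mm³.
Filament cross-section = π × (2.85/2)² = 6.3794 mm².
L = V/A = 172440.9/6.3794 = 27030.9 mm → 27.03 m.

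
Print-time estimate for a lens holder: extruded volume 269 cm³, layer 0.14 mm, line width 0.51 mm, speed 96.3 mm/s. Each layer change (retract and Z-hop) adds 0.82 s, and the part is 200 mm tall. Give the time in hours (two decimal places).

11.19 hours

Bead cross-section = 0.14 × 0.51 = 0.0714 mm².
Toolpath length = 269 cm³ / 0.0714 mm² = 269000 / 0.0714 = 3767507 mm.
Extrusion time: 3767507 / 96.3 → 39122.6 s.
Number of layers: 200 / 0.14 → 1429 (rounded up).
Layer-change overhead = 1429 × 0.82 = 1171.78 s.
Altogether 39122.6 + 1171.78 = 40294.38 s, i.e. 11.19 hours.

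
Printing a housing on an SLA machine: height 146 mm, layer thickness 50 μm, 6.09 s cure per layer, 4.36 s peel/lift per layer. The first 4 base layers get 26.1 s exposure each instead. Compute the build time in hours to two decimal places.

Number of layers: 146 / 0.05 → 2920 (rounded up).
Base layers = 4 × (26.1 + 4.36) = 121.84 s.
Normal layers: 2916 × (6.09 + 4.36) → 30472.2 s.
Total = 121.84 + 30472.2 = 30594.04 s = 8.50 hours.

8.50 hours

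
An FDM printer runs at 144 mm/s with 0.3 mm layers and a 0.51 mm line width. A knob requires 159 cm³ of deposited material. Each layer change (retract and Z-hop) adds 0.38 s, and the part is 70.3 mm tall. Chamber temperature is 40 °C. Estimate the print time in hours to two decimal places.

2.03 hours

Extrusion cross-section: 0.3 × 0.51 → 0.153 mm².
Path length: 159000 mm³ / 0.153 mm² → 1039215.7 mm.
Print-move time = 1039215.7 / 144 = 7216.8 s.
Number of layers: 70.3 / 0.3 → 235 (rounded up).
Layer-change overhead = 235 × 0.38 = 89.3 s.
Altogether 7216.8 + 89.3 = 7306.1 s, i.e. 2.03 hours.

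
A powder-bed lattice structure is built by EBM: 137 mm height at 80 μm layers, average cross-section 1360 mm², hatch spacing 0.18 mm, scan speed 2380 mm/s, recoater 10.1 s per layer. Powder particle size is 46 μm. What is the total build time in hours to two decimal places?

6.32 hours

Layer count = ceil(137 / 0.08) = 1713.
Hatch length per layer: 1360 / 0.18 → 7555.6 mm.
Per-layer scan time = 7555.6 / 2380 = 3.1746 s.
Time per layer = 3.1746 + 10.1 = 13.2746 s.
Total: 1713 × 13.2746 s = 22739.3898 s → 6.32 hours.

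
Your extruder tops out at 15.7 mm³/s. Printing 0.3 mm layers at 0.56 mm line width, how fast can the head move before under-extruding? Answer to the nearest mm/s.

Extrusion cross-section: 0.3 × 0.56 → 0.168 mm².
Max speed = 15.7 / 0.168 = 93.45 ≈ 93 mm/s.

93 mm/s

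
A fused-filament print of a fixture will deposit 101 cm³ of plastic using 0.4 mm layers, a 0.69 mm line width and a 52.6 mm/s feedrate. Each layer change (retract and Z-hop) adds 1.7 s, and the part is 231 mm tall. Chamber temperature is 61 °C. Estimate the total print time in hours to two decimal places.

2.21 hours

Line area = 0.4 × 0.69 = 0.276 mm².
Toolpath length = 101 cm³ / 0.276 mm² = 101000 / 0.276 = 365942 mm.
Print-move time = 365942 / 52.6, so 6957.1 s.
Layers = ⌈231/0.4⌉ = 578.
Layer-change overhead: 578 × 1.7 → 982.6 s.
Altogether 6957.1 + 982.6 = 7939.7 s, i.e. 2.21 hours.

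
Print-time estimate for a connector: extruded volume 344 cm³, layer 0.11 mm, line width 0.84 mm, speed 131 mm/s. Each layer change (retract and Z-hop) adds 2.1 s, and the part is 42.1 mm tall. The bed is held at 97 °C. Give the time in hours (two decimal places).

Bead cross-section: 0.11 × 0.84 → 0.0924 mm².
Total extruded path = 344000/0.0924 = 3722943.7 mm.
Time extruding = 3722943.7 / 131 = 28419.4 s.
Number of layers: 42.1 / 0.11 → 383 (rounded up).
Non-print overhead = 383 × 2.1 = 804.3 s.
Total = 28419.4 + 804.3 = 29223.7 s = 8.12 hours.

8.12 hours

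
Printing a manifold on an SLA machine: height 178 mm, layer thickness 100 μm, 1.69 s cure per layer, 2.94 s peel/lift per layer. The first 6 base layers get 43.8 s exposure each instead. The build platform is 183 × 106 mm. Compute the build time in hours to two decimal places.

Number of layers: 178 / 0.1 → 1780 (rounded up).
Base layers = 6 × (43.8 + 2.94) = 280.44 s.
Regular layers: 1774 × (1.69 + 2.94) → 8213.62 s.
Sum: 280.44 + 8213.62 = 8494.06 s → 2.36 hours.

2.36 hours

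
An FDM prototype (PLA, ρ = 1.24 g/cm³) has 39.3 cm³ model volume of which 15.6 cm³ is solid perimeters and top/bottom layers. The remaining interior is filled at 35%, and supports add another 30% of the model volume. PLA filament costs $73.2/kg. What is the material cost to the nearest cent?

Infill region: 39.3 − 15.6 → 23.7 cm³.
Infill volume = 0.35 × 23.7, so 8.295 cm³.
Support = 0.30 × 39.3, so 11.79 cm³.
Total printed volume = 15.6 + 8.295 + 11.79, so 35.685 cm³.
Mass: 35.685 × 1.24 → 44.2494 g.
Cost = 44.2494 g / 1000 × $73.2/kg = $3.24.

$3.24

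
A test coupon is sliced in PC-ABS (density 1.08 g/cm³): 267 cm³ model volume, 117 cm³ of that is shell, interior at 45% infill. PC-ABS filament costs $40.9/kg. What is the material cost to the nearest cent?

Interior volume: 267 − 117 → 150 cm³.
Infill deposited = 0.45 × 150 = 67.5 cm³.
Total extruded: 117 + 67.5 → 184.5 cm³.
Mass: 184.5 × 1.08 → 199.26 g.
Cost = 199.26 g / 1000 × $40.9/kg = $8.15.

$8.15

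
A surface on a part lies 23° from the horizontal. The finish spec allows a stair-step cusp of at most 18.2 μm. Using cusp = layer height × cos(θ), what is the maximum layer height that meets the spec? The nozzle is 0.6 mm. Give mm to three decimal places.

0.020 mm

cos(23°) = 0.9205; t_max = 0.0182/0.9205 = 0.020 mm.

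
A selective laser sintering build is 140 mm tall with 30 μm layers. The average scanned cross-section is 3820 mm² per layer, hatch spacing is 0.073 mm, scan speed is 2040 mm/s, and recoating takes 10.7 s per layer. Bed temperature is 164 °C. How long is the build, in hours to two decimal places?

47.13 hours

Layer count = ceil(140 / 0.03) = 4667.
Scan path per layer = 3820 / 0.073 = 52328.8 mm.
Laser time per layer = 52328.8 / 2040, so 25.6514 s.
Per-layer time = 25.6514 + 10.7, so 36.3514 s.
Total: 4667 × 36.3514 s = 169651.9838 s → 47.13 hours.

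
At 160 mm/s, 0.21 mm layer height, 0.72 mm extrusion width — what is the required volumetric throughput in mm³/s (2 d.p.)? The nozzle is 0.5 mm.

24.19

A = 0.21 × 0.72, so 0.1512 mm².
Volumetric flow = 160 × 0.1512 = 24.19 mm³/s.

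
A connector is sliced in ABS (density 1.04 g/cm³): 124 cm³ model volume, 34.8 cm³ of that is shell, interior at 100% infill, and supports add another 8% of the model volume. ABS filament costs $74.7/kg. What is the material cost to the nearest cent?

Infill region: 124 − 34.8 → 89.2 cm³.
Infill volume: 1.00 × 89.2 → 89.2 cm³.
Support = 0.08 × 124 = 9.92 cm³.
Total printed volume: 34.8 + 89.2 + 9.92 → 133.92 cm³.
Mass = 133.92 × 1.04, so 139.2768 g.
At $74.7/kg: 139.2768/1000 × 74.7 = $10.40.

$10.40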